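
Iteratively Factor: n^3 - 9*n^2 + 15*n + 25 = (n - 5)*(n^2 - 4*n - 5) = (n - 5)*(n + 1)*(n - 5)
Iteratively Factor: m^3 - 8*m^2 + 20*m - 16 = (m - 2)*(m^2 - 6*m + 8) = (m - 4)*(m - 2)*(m - 2)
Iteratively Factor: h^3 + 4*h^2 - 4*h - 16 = (h + 2)*(h^2 + 2*h - 8) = (h + 2)*(h + 4)*(h - 2)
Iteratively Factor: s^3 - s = (s)*(s^2 - 1) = s*(s + 1)*(s - 1)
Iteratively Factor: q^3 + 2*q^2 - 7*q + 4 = (q - 1)*(q^2 + 3*q - 4) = (q - 1)^2*(q + 4)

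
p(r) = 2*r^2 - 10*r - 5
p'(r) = 4*r - 10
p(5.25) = -2.38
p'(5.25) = 11.00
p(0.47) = -9.26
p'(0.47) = -8.12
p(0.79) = -11.65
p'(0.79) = -6.84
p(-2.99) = 42.78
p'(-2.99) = -21.96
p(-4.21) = 72.55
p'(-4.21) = -26.84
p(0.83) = -11.92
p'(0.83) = -6.68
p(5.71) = 3.11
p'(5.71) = 12.84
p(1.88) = -16.73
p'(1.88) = -2.48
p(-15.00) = 595.00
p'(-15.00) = -70.00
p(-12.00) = 403.00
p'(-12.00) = -58.00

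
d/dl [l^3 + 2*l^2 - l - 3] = 3*l^2 + 4*l - 1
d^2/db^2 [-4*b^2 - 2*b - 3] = -8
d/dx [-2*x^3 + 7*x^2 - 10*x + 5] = -6*x^2 + 14*x - 10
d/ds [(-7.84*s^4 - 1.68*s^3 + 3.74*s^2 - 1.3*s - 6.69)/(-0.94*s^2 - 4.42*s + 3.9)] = (14.7392*s^5 + 105.5376*s^4 - 107.4528*s^3 - 37.4088*s^2 + 16.5948*s - 34.6398)/(0.8836*s^4 + 8.3096*s^3 + 12.2044*s^2 - 34.476*s + 15.21)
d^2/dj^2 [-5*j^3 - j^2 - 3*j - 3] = -30*j - 2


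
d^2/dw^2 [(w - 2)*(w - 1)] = 2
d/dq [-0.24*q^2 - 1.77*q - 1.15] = -0.48*q - 1.77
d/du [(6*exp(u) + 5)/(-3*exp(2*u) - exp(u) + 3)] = ((6*exp(u) + 1)*(6*exp(u) + 5) - 18*exp(2*u) - 6*exp(u) + 18)*exp(u)/(3*exp(2*u) + exp(u) - 3)^2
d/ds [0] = 0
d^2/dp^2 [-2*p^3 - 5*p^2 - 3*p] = -12*p - 10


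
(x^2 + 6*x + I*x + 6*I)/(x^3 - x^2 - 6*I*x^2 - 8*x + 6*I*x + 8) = (x^2 + x*(6 + I) + 6*I)/(x^3 + x^2*(-1 - 6*I) + x*(-8 + 6*I) + 8)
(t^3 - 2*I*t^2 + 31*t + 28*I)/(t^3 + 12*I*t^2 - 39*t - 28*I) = (t - 7*I)/(t + 7*I)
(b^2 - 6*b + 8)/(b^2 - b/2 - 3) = 2*(b - 4)/(2*b + 3)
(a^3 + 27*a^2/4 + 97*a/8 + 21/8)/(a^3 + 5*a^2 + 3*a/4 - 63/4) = (4*a + 1)/(2*(2*a - 3))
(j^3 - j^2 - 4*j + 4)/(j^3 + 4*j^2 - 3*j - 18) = (j^2 + j - 2)/(j^2 + 6*j + 9)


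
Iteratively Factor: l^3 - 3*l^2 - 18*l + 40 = (l + 4)*(l^2 - 7*l + 10) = (l - 5)*(l + 4)*(l - 2)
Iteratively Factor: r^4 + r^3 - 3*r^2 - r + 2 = (r + 1)*(r^3 - 3*r + 2) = (r + 1)*(r + 2)*(r^2 - 2*r + 1) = (r - 1)*(r + 1)*(r + 2)*(r - 1)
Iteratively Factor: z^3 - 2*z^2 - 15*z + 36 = (z + 4)*(z^2 - 6*z + 9) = (z - 3)*(z + 4)*(z - 3)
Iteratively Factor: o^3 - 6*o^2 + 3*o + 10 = (o - 2)*(o^2 - 4*o - 5) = (o - 5)*(o - 2)*(o + 1)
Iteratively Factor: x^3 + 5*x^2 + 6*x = (x)*(x^2 + 5*x + 6) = x*(x + 3)*(x + 2)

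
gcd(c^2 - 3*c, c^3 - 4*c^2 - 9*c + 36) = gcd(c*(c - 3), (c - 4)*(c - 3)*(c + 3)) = c - 3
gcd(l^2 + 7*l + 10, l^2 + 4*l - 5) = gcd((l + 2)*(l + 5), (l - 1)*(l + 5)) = l + 5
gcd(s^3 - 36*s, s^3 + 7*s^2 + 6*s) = s^2 + 6*s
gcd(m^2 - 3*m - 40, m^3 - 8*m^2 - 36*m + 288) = m - 8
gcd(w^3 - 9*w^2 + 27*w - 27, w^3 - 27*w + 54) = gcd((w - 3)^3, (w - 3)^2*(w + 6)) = w^2 - 6*w + 9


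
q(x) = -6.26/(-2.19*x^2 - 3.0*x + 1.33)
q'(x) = -6.26*(4.38*x + 3.0)/(-2.19*x^2 - 3.0*x + 1.33)^2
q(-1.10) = -3.16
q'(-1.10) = 2.90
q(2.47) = 0.32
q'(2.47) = -0.23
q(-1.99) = 4.56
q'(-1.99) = 18.99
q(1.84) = 0.54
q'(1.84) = -0.51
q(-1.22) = -3.62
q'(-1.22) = 4.90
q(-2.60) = 1.10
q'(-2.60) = 1.63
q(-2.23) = 2.18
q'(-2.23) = 5.14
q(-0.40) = -2.87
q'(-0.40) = -1.64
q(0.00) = -4.71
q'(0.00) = -10.62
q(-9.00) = 0.04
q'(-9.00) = 0.01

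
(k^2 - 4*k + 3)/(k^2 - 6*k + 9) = (k - 1)/(k - 3)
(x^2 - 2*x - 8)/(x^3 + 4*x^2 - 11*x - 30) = (x - 4)/(x^2 + 2*x - 15)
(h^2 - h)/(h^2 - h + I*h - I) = h/(h + I)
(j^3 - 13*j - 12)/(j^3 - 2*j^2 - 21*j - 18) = (j - 4)/(j - 6)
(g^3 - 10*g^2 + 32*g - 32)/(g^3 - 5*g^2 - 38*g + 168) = (g^2 - 6*g + 8)/(g^2 - g - 42)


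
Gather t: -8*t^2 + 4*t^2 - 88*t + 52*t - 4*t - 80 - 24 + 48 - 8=-4*t^2 - 40*t - 64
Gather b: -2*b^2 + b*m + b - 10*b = -2*b^2 + b*(m - 9)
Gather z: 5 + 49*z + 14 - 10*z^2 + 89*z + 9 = -10*z^2 + 138*z + 28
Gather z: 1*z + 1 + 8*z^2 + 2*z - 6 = 8*z^2 + 3*z - 5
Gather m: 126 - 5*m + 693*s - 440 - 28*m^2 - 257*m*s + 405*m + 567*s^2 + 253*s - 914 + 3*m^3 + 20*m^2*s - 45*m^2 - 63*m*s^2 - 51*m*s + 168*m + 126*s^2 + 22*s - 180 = 3*m^3 + m^2*(20*s - 73) + m*(-63*s^2 - 308*s + 568) + 693*s^2 + 968*s - 1408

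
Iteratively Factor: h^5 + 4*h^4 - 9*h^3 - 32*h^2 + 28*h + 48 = (h + 3)*(h^4 + h^3 - 12*h^2 + 4*h + 16) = (h + 1)*(h + 3)*(h^3 - 12*h + 16) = (h - 2)*(h + 1)*(h + 3)*(h^2 + 2*h - 8) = (h - 2)^2*(h + 1)*(h + 3)*(h + 4)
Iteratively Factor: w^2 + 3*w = (w + 3)*(w)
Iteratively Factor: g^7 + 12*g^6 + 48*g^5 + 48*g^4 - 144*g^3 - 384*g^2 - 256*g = (g + 2)*(g^6 + 10*g^5 + 28*g^4 - 8*g^3 - 128*g^2 - 128*g) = (g - 2)*(g + 2)*(g^5 + 12*g^4 + 52*g^3 + 96*g^2 + 64*g) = (g - 2)*(g + 2)^2*(g^4 + 10*g^3 + 32*g^2 + 32*g) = g*(g - 2)*(g + 2)^2*(g^3 + 10*g^2 + 32*g + 32) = g*(g - 2)*(g + 2)^2*(g + 4)*(g^2 + 6*g + 8) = g*(g - 2)*(g + 2)^3*(g + 4)*(g + 4)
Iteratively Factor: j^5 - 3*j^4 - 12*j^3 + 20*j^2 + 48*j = (j + 2)*(j^4 - 5*j^3 - 2*j^2 + 24*j) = j*(j + 2)*(j^3 - 5*j^2 - 2*j + 24) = j*(j - 4)*(j + 2)*(j^2 - j - 6) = j*(j - 4)*(j + 2)^2*(j - 3)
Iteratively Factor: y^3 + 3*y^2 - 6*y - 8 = (y + 1)*(y^2 + 2*y - 8) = (y - 2)*(y + 1)*(y + 4)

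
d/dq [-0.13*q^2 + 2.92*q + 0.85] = 2.92 - 0.26*q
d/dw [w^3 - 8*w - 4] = 3*w^2 - 8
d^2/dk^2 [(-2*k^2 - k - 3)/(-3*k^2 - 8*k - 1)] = 6*(-13*k^3 + 21*k^2 + 69*k + 59)/(27*k^6 + 216*k^5 + 603*k^4 + 656*k^3 + 201*k^2 + 24*k + 1)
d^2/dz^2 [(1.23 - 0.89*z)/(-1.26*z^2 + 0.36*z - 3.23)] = ((3.7404 - 6.7284*z)*(1.26*z^2 - 0.36*z + 3.23) + (0.89*z - 1.23)*(2.52*z - 0.36)*(5.04*z - 0.72))/(1.26*z^2 - 0.36*z + 3.23)^3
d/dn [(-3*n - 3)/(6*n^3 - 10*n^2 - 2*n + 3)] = 3*(12*n^3 + 8*n^2 - 20*n - 5)/(36*n^6 - 120*n^5 + 76*n^4 + 76*n^3 - 56*n^2 - 12*n + 9)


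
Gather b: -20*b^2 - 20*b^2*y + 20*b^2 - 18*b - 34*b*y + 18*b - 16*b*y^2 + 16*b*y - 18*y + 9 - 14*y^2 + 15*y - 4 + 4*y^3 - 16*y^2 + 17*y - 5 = -20*b^2*y + b*(-16*y^2 - 18*y) + 4*y^3 - 30*y^2 + 14*y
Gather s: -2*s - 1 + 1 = -2*s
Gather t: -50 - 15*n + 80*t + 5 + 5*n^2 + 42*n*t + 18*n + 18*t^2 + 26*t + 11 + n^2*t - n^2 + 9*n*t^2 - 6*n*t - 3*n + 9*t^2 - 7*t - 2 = 4*n^2 + t^2*(9*n + 27) + t*(n^2 + 36*n + 99) - 36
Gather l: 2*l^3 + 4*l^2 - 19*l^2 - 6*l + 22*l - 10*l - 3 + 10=2*l^3 - 15*l^2 + 6*l + 7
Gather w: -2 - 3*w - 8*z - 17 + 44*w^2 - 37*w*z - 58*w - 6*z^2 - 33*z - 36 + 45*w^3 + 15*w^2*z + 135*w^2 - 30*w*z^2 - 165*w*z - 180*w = 45*w^3 + w^2*(15*z + 179) + w*(-30*z^2 - 202*z - 241) - 6*z^2 - 41*z - 55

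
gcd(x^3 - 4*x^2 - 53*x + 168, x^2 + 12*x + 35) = x + 7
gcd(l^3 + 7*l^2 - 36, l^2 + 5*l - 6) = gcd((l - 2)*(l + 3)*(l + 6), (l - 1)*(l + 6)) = l + 6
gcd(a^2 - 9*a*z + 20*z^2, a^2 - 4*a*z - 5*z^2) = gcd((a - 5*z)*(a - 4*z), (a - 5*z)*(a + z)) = -a + 5*z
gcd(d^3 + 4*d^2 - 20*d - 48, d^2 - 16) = d - 4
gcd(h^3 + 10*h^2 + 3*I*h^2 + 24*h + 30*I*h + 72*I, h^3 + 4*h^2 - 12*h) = h + 6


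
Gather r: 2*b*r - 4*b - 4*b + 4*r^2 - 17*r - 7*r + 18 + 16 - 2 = -8*b + 4*r^2 + r*(2*b - 24) + 32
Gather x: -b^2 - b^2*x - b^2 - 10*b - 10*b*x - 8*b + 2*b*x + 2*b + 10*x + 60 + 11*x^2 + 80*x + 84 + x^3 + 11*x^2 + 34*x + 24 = -2*b^2 - 16*b + x^3 + 22*x^2 + x*(-b^2 - 8*b + 124) + 168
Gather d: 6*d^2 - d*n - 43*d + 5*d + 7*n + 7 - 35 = 6*d^2 + d*(-n - 38) + 7*n - 28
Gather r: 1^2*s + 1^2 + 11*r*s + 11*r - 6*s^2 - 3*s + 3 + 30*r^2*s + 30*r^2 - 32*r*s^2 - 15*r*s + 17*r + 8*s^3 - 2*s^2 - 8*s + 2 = r^2*(30*s + 30) + r*(-32*s^2 - 4*s + 28) + 8*s^3 - 8*s^2 - 10*s + 6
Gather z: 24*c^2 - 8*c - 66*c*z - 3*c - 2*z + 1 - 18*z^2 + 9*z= 24*c^2 - 11*c - 18*z^2 + z*(7 - 66*c) + 1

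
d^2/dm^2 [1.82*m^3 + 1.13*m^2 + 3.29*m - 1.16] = 10.92*m + 2.26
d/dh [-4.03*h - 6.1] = -4.03000000000000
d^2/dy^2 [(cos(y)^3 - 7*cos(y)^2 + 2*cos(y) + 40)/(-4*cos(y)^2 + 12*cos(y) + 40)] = cos(y)/4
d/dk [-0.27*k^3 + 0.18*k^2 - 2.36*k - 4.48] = -0.81*k^2 + 0.36*k - 2.36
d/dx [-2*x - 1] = -2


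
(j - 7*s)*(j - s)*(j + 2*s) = j^3 - 6*j^2*s - 9*j*s^2 + 14*s^3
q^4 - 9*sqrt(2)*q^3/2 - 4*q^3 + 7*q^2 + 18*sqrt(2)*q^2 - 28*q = q*(q - 4)*(q - 7*sqrt(2)/2)*(q - sqrt(2))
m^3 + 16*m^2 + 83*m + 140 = (m + 4)*(m + 5)*(m + 7)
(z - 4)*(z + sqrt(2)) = z^2 - 4*z + sqrt(2)*z - 4*sqrt(2)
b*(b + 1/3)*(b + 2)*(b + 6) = b^4 + 25*b^3/3 + 44*b^2/3 + 4*b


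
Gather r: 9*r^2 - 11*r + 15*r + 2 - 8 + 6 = 9*r^2 + 4*r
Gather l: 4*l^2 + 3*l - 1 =4*l^2 + 3*l - 1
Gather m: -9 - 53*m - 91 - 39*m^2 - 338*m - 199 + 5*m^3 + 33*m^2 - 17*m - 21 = 5*m^3 - 6*m^2 - 408*m - 320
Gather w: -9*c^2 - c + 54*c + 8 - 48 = -9*c^2 + 53*c - 40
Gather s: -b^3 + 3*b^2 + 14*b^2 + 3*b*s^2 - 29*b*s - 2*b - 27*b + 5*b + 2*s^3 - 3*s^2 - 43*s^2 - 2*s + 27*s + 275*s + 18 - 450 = -b^3 + 17*b^2 - 24*b + 2*s^3 + s^2*(3*b - 46) + s*(300 - 29*b) - 432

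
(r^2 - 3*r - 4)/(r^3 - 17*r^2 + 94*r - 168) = (r + 1)/(r^2 - 13*r + 42)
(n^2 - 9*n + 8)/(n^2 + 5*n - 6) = (n - 8)/(n + 6)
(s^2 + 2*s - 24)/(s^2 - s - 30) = (-s^2 - 2*s + 24)/(-s^2 + s + 30)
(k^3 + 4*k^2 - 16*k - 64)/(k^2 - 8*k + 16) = (k^2 + 8*k + 16)/(k - 4)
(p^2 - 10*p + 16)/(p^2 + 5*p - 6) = (p^2 - 10*p + 16)/(p^2 + 5*p - 6)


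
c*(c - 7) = c^2 - 7*c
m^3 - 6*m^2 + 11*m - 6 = (m - 3)*(m - 2)*(m - 1)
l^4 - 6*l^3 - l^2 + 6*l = l*(l - 6)*(l - 1)*(l + 1)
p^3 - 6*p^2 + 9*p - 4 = (p - 4)*(p - 1)^2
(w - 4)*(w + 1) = w^2 - 3*w - 4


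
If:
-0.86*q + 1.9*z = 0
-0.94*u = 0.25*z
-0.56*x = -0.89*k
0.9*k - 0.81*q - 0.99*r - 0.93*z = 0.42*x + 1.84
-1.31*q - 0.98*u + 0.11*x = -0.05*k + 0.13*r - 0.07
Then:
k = 11.7166293674116*z - 1.60386204335515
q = 2.2093023255814*z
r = 0.00462772141642402*z - 2.23525042937381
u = -0.265957446808511*z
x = 18.6210716732077*z - 2.54899503318943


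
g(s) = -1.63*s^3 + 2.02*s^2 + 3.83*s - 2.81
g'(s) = -4.89*s^2 + 4.04*s + 3.83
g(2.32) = -3.41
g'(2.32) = -13.12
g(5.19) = -156.39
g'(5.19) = -106.92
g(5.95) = -251.86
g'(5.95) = -145.25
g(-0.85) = -3.61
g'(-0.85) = -3.14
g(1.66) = 1.66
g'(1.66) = -2.94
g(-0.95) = -3.23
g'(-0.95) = -4.42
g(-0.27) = -3.66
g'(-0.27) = 2.38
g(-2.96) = 45.82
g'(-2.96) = -50.97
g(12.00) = -2482.61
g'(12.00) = -651.85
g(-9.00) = 1314.61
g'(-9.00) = -428.62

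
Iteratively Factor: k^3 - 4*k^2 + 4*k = (k - 2)*(k^2 - 2*k) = k*(k - 2)*(k - 2)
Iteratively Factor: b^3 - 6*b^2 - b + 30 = (b - 3)*(b^2 - 3*b - 10) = (b - 5)*(b - 3)*(b + 2)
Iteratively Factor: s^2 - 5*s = (s)*(s - 5)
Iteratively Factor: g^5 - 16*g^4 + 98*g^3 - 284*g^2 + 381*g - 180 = (g - 3)*(g^4 - 13*g^3 + 59*g^2 - 107*g + 60) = (g - 3)*(g - 1)*(g^3 - 12*g^2 + 47*g - 60) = (g - 5)*(g - 3)*(g - 1)*(g^2 - 7*g + 12) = (g - 5)*(g - 4)*(g - 3)*(g - 1)*(g - 3)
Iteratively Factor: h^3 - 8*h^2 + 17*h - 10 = (h - 1)*(h^2 - 7*h + 10) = (h - 5)*(h - 1)*(h - 2)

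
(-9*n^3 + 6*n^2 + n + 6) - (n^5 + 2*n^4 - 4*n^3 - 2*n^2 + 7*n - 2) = -n^5 - 2*n^4 - 5*n^3 + 8*n^2 - 6*n + 8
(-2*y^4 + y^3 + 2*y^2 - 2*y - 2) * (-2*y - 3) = 4*y^5 + 4*y^4 - 7*y^3 - 2*y^2 + 10*y + 6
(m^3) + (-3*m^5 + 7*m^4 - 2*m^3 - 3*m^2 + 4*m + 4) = -3*m^5 + 7*m^4 - m^3 - 3*m^2 + 4*m + 4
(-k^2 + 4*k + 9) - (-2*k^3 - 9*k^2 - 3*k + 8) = 2*k^3 + 8*k^2 + 7*k + 1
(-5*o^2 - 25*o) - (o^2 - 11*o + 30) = -6*o^2 - 14*o - 30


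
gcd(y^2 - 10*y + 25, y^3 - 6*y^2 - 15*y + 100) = y^2 - 10*y + 25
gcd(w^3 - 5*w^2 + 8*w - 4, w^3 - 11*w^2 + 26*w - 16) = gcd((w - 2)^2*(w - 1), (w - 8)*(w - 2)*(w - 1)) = w^2 - 3*w + 2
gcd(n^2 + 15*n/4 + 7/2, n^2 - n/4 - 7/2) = n + 7/4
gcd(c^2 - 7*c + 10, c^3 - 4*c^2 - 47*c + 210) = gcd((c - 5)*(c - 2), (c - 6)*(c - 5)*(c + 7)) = c - 5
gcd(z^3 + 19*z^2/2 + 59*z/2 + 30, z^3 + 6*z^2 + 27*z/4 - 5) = z^2 + 13*z/2 + 10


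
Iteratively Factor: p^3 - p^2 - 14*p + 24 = (p - 2)*(p^2 + p - 12) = (p - 3)*(p - 2)*(p + 4)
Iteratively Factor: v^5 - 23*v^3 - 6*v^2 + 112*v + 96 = (v + 1)*(v^4 - v^3 - 22*v^2 + 16*v + 96) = (v - 3)*(v + 1)*(v^3 + 2*v^2 - 16*v - 32) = (v - 4)*(v - 3)*(v + 1)*(v^2 + 6*v + 8) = (v - 4)*(v - 3)*(v + 1)*(v + 4)*(v + 2)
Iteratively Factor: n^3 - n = (n + 1)*(n^2 - n) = (n - 1)*(n + 1)*(n)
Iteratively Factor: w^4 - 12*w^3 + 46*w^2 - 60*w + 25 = (w - 5)*(w^3 - 7*w^2 + 11*w - 5) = (w - 5)*(w - 1)*(w^2 - 6*w + 5) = (w - 5)^2*(w - 1)*(w - 1)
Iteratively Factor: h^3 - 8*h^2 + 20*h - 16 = (h - 4)*(h^2 - 4*h + 4) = (h - 4)*(h - 2)*(h - 2)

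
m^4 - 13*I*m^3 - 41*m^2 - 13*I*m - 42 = (m - 7*I)*(m - 6*I)*(m - I)*(m + I)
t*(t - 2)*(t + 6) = t^3 + 4*t^2 - 12*t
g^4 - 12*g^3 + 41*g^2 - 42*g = g*(g - 7)*(g - 3)*(g - 2)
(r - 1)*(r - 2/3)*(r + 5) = r^3 + 10*r^2/3 - 23*r/3 + 10/3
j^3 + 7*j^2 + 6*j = j*(j + 1)*(j + 6)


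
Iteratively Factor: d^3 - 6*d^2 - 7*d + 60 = (d + 3)*(d^2 - 9*d + 20) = (d - 4)*(d + 3)*(d - 5)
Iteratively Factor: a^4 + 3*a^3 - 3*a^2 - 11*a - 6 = (a - 2)*(a^3 + 5*a^2 + 7*a + 3) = (a - 2)*(a + 1)*(a^2 + 4*a + 3) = (a - 2)*(a + 1)*(a + 3)*(a + 1)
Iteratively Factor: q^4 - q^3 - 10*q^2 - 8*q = (q + 2)*(q^3 - 3*q^2 - 4*q) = (q - 4)*(q + 2)*(q^2 + q) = q*(q - 4)*(q + 2)*(q + 1)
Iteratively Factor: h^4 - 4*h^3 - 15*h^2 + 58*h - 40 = (h - 1)*(h^3 - 3*h^2 - 18*h + 40) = (h - 1)*(h + 4)*(h^2 - 7*h + 10) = (h - 2)*(h - 1)*(h + 4)*(h - 5)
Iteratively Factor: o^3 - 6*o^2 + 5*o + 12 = (o + 1)*(o^2 - 7*o + 12) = (o - 4)*(o + 1)*(o - 3)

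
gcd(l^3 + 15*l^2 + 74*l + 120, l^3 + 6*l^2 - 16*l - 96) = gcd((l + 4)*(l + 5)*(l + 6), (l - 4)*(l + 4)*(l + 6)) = l^2 + 10*l + 24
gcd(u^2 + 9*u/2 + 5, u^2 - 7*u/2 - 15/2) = 1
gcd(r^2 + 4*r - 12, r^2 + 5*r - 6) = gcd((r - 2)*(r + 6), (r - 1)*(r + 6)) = r + 6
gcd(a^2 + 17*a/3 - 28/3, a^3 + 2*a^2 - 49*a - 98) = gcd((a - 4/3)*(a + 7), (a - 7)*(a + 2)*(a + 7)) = a + 7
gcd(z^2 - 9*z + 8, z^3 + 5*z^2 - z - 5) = z - 1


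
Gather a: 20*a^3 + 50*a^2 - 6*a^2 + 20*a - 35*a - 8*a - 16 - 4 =20*a^3 + 44*a^2 - 23*a - 20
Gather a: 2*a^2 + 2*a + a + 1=2*a^2 + 3*a + 1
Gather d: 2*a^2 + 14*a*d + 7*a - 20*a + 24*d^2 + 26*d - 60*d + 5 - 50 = 2*a^2 - 13*a + 24*d^2 + d*(14*a - 34) - 45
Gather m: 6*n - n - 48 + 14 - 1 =5*n - 35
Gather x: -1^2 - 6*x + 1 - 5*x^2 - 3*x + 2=-5*x^2 - 9*x + 2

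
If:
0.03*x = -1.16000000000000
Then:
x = -38.67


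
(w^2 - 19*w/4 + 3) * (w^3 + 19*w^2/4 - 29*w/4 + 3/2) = w^5 - 429*w^3/16 + 803*w^2/16 - 231*w/8 + 9/2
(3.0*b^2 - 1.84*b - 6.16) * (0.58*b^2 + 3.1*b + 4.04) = 1.74*b^4 + 8.2328*b^3 + 2.8432*b^2 - 26.5296*b - 24.8864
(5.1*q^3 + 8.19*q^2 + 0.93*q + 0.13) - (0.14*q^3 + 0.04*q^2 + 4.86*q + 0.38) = 4.96*q^3 + 8.15*q^2 - 3.93*q - 0.25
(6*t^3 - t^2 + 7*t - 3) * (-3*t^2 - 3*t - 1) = -18*t^5 - 15*t^4 - 24*t^3 - 11*t^2 + 2*t + 3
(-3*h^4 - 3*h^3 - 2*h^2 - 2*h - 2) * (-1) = 3*h^4 + 3*h^3 + 2*h^2 + 2*h + 2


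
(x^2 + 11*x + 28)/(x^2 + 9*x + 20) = (x + 7)/(x + 5)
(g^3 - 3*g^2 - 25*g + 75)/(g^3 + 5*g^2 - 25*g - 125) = (g - 3)/(g + 5)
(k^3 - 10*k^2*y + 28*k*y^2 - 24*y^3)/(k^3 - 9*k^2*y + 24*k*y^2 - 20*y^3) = (-k + 6*y)/(-k + 5*y)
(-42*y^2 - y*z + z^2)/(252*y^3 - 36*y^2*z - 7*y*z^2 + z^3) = -1/(6*y - z)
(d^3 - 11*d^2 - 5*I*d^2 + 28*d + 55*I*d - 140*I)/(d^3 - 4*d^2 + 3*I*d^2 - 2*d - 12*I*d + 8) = (d^2 - d*(7 + 5*I) + 35*I)/(d^2 + 3*I*d - 2)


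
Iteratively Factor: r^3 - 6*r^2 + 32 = (r - 4)*(r^2 - 2*r - 8) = (r - 4)*(r + 2)*(r - 4)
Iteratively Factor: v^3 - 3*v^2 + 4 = (v - 2)*(v^2 - v - 2) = (v - 2)*(v + 1)*(v - 2)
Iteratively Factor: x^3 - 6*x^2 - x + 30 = (x - 3)*(x^2 - 3*x - 10) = (x - 3)*(x + 2)*(x - 5)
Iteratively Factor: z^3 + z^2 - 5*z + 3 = (z + 3)*(z^2 - 2*z + 1) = (z - 1)*(z + 3)*(z - 1)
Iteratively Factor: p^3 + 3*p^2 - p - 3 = (p + 3)*(p^2 - 1) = (p + 1)*(p + 3)*(p - 1)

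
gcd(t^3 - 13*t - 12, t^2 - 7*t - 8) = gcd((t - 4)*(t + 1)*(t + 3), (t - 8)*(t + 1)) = t + 1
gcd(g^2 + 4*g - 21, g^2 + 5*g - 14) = g + 7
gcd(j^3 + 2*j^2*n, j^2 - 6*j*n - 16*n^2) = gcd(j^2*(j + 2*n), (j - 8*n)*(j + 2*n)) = j + 2*n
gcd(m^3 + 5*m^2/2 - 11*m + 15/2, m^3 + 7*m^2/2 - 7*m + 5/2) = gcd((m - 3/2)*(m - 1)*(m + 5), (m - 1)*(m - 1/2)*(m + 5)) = m^2 + 4*m - 5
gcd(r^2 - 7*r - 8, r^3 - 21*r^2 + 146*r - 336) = r - 8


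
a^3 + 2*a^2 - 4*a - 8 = (a - 2)*(a + 2)^2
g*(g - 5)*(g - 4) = g^3 - 9*g^2 + 20*g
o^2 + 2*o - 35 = (o - 5)*(o + 7)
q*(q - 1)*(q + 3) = q^3 + 2*q^2 - 3*q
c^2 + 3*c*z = c*(c + 3*z)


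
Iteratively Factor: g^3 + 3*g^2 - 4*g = (g - 1)*(g^2 + 4*g) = g*(g - 1)*(g + 4)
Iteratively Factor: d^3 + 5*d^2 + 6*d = (d + 3)*(d^2 + 2*d) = d*(d + 3)*(d + 2)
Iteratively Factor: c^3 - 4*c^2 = (c)*(c^2 - 4*c) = c^2*(c - 4)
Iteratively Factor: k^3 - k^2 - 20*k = (k)*(k^2 - k - 20) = k*(k - 5)*(k + 4)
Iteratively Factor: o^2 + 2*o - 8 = (o - 2)*(o + 4)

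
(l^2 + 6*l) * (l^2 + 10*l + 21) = l^4 + 16*l^3 + 81*l^2 + 126*l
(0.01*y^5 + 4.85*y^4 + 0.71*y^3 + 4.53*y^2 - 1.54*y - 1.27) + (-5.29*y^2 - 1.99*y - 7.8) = 0.01*y^5 + 4.85*y^4 + 0.71*y^3 - 0.76*y^2 - 3.53*y - 9.07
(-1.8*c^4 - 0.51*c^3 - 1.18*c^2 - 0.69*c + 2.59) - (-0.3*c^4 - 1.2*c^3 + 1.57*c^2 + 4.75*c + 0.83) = -1.5*c^4 + 0.69*c^3 - 2.75*c^2 - 5.44*c + 1.76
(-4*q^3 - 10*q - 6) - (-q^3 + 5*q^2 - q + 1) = -3*q^3 - 5*q^2 - 9*q - 7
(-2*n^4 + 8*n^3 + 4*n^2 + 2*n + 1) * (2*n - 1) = -4*n^5 + 18*n^4 - 1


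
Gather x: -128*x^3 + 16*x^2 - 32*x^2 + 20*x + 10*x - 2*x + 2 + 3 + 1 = -128*x^3 - 16*x^2 + 28*x + 6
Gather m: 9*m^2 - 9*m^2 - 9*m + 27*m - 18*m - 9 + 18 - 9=0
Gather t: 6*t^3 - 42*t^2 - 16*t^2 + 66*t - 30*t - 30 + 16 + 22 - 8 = 6*t^3 - 58*t^2 + 36*t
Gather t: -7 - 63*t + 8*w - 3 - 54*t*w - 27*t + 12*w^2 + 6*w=t*(-54*w - 90) + 12*w^2 + 14*w - 10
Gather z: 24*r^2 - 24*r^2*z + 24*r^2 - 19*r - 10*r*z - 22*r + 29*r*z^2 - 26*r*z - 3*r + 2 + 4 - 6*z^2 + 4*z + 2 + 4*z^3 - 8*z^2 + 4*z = 48*r^2 - 44*r + 4*z^3 + z^2*(29*r - 14) + z*(-24*r^2 - 36*r + 8) + 8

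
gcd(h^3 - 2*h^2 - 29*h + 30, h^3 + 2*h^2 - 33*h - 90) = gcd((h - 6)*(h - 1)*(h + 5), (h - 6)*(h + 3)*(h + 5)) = h^2 - h - 30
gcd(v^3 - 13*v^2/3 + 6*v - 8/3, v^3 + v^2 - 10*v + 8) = v^2 - 3*v + 2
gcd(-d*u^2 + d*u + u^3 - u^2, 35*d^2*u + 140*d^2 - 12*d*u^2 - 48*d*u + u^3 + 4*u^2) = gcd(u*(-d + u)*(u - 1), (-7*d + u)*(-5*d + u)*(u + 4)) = 1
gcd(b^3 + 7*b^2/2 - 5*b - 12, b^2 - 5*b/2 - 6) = b + 3/2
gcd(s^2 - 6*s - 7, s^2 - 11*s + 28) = s - 7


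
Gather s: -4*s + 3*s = -s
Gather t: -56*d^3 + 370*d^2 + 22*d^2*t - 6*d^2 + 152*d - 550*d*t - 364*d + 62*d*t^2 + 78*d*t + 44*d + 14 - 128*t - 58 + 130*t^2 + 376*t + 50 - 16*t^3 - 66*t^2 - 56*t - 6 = -56*d^3 + 364*d^2 - 168*d - 16*t^3 + t^2*(62*d + 64) + t*(22*d^2 - 472*d + 192)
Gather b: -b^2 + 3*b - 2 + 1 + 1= -b^2 + 3*b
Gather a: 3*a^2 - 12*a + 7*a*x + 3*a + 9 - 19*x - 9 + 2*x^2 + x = 3*a^2 + a*(7*x - 9) + 2*x^2 - 18*x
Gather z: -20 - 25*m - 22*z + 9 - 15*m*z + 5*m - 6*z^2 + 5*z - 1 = -20*m - 6*z^2 + z*(-15*m - 17) - 12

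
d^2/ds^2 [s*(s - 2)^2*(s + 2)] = 12*s^2 - 12*s - 8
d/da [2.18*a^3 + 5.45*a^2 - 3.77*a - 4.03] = 6.54*a^2 + 10.9*a - 3.77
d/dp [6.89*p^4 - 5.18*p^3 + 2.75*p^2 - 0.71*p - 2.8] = 27.56*p^3 - 15.54*p^2 + 5.5*p - 0.71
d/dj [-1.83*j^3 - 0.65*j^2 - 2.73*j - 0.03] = -5.49*j^2 - 1.3*j - 2.73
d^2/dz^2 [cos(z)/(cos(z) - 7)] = 7*(sin(z)^2 - 7*cos(z) + 1)/(cos(z) - 7)^3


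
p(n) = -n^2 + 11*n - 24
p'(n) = 11 - 2*n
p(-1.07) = -36.91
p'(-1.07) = 13.14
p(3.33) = 1.54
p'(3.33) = 4.34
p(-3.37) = -72.43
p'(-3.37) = 17.74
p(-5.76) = -120.54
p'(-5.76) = 22.52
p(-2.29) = -54.43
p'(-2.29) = 15.58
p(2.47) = -2.93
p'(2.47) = 6.06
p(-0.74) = -32.69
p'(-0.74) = 12.48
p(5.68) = 6.22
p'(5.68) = -0.36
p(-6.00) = -126.00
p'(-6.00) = 23.00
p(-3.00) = -66.00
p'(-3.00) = 17.00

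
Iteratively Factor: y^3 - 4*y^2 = (y)*(y^2 - 4*y) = y*(y - 4)*(y)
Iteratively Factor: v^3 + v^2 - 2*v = (v)*(v^2 + v - 2) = v*(v - 1)*(v + 2)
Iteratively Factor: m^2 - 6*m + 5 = (m - 5)*(m - 1)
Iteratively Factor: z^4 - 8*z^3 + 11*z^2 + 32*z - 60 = (z - 5)*(z^3 - 3*z^2 - 4*z + 12) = (z - 5)*(z + 2)*(z^2 - 5*z + 6) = (z - 5)*(z - 2)*(z + 2)*(z - 3)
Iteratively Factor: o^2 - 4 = (o - 2)*(o + 2)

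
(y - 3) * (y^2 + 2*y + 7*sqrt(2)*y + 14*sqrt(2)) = y^3 - y^2 + 7*sqrt(2)*y^2 - 7*sqrt(2)*y - 6*y - 42*sqrt(2)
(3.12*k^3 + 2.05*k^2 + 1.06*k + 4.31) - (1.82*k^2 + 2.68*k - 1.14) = 3.12*k^3 + 0.23*k^2 - 1.62*k + 5.45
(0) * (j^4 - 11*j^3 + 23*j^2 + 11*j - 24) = 0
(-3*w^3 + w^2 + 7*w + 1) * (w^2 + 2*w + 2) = -3*w^5 - 5*w^4 + 3*w^3 + 17*w^2 + 16*w + 2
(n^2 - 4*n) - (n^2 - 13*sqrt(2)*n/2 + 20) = -4*n + 13*sqrt(2)*n/2 - 20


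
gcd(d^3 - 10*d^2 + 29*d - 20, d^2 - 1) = d - 1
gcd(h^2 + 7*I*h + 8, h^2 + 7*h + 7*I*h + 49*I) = 1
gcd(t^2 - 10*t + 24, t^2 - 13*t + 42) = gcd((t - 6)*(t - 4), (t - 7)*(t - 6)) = t - 6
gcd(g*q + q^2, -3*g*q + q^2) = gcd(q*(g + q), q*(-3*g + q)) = q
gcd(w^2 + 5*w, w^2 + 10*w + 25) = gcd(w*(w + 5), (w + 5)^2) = w + 5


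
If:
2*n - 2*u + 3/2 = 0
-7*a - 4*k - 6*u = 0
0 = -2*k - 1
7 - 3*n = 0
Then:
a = -33/14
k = -1/2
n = 7/3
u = 37/12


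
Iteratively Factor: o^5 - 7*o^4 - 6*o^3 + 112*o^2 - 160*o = (o)*(o^4 - 7*o^3 - 6*o^2 + 112*o - 160) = o*(o - 2)*(o^3 - 5*o^2 - 16*o + 80) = o*(o - 4)*(o - 2)*(o^2 - o - 20) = o*(o - 4)*(o - 2)*(o + 4)*(o - 5)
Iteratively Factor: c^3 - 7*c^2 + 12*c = (c)*(c^2 - 7*c + 12) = c*(c - 3)*(c - 4)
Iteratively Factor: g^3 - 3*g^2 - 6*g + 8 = (g + 2)*(g^2 - 5*g + 4) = (g - 1)*(g + 2)*(g - 4)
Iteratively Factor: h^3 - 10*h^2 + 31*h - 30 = (h - 5)*(h^2 - 5*h + 6) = (h - 5)*(h - 2)*(h - 3)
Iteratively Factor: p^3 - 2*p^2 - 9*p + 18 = (p - 3)*(p^2 + p - 6) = (p - 3)*(p - 2)*(p + 3)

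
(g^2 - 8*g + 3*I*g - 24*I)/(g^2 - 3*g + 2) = (g^2 + g*(-8 + 3*I) - 24*I)/(g^2 - 3*g + 2)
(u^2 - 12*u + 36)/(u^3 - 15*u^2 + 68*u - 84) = (u - 6)/(u^2 - 9*u + 14)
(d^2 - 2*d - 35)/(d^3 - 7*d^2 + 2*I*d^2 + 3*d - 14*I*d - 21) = (d + 5)/(d^2 + 2*I*d + 3)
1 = 1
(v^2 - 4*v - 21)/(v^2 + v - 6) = (v - 7)/(v - 2)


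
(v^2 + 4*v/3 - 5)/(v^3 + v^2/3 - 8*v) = (3*v - 5)/(v*(3*v - 8))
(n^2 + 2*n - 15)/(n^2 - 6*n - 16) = (-n^2 - 2*n + 15)/(-n^2 + 6*n + 16)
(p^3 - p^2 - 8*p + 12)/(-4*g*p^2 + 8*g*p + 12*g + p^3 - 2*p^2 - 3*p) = (-p^3 + p^2 + 8*p - 12)/(4*g*p^2 - 8*g*p - 12*g - p^3 + 2*p^2 + 3*p)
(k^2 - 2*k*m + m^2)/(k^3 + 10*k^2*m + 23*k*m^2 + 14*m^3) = (k^2 - 2*k*m + m^2)/(k^3 + 10*k^2*m + 23*k*m^2 + 14*m^3)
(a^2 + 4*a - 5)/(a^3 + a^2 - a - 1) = (a + 5)/(a^2 + 2*a + 1)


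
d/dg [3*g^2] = 6*g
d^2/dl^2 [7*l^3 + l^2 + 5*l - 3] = 42*l + 2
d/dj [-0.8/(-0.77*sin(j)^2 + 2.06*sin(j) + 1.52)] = (1.648 - 1.232*sin(j))*cos(j)/(-0.77*sin(j)^2 + 2.06*sin(j) + 1.52)^2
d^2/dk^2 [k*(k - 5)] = 2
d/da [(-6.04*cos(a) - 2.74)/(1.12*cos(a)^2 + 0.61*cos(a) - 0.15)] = (6.7648*sin(a)^2 - 6.1376*cos(a) - 9.3422)*sin(a)/(1.12*cos(a)^2 + 0.61*cos(a) - 0.15)^2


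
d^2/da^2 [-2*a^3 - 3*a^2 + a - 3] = -12*a - 6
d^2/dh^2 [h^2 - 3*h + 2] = 2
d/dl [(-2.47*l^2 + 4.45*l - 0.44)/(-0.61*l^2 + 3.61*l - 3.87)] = (-6.2022*l^2 + 18.581*l - 15.6331)/(0.3721*l^4 - 4.4042*l^3 + 17.7535*l^2 - 27.9414*l + 14.9769)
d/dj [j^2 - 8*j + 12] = 2*j - 8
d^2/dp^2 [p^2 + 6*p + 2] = 2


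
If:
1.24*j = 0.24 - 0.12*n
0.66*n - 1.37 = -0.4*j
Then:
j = -0.01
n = 2.08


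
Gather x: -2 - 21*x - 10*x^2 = -10*x^2 - 21*x - 2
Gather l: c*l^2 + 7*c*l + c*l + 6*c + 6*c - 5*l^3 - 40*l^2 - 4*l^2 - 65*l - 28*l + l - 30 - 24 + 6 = 12*c - 5*l^3 + l^2*(c - 44) + l*(8*c - 92) - 48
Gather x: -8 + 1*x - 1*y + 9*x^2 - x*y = 9*x^2 + x*(1 - y) - y - 8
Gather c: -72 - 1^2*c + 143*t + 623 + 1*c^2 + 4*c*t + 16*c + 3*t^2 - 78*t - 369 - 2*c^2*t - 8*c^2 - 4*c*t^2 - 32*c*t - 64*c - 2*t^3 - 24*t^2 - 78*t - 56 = c^2*(-2*t - 7) + c*(-4*t^2 - 28*t - 49) - 2*t^3 - 21*t^2 - 13*t + 126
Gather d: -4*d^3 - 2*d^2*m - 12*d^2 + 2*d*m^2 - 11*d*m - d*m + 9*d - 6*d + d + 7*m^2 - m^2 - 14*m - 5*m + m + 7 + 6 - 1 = -4*d^3 + d^2*(-2*m - 12) + d*(2*m^2 - 12*m + 4) + 6*m^2 - 18*m + 12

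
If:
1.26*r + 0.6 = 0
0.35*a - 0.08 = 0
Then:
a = 0.23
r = -0.48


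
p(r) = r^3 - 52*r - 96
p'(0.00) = -52.00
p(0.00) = -96.00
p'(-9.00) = 191.00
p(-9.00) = -357.00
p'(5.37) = 34.51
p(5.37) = -220.39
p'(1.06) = -48.63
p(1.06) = -149.93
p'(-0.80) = -50.08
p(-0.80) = -54.91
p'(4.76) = 15.97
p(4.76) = -235.67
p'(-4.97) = 22.10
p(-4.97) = 39.68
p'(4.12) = -1.08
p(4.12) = -240.31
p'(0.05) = -51.99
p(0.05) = -98.60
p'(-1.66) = -43.73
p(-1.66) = -14.25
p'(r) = 3*r^2 - 52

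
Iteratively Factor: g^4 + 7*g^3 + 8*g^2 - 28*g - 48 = (g + 2)*(g^3 + 5*g^2 - 2*g - 24) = (g + 2)*(g + 3)*(g^2 + 2*g - 8) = (g + 2)*(g + 3)*(g + 4)*(g - 2)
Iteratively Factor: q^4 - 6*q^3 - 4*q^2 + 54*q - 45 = (q - 3)*(q^3 - 3*q^2 - 13*q + 15) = (q - 3)*(q - 1)*(q^2 - 2*q - 15) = (q - 3)*(q - 1)*(q + 3)*(q - 5)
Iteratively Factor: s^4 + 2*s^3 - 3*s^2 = (s)*(s^3 + 2*s^2 - 3*s) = s^2*(s^2 + 2*s - 3) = s^2*(s + 3)*(s - 1)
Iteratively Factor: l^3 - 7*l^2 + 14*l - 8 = (l - 1)*(l^2 - 6*l + 8) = (l - 4)*(l - 1)*(l - 2)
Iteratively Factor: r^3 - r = (r)*(r^2 - 1) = r*(r - 1)*(r + 1)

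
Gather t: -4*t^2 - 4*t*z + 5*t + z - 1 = -4*t^2 + t*(5 - 4*z) + z - 1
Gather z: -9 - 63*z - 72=-63*z - 81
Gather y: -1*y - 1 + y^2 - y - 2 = y^2 - 2*y - 3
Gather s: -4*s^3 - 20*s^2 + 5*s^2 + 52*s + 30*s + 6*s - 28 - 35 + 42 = -4*s^3 - 15*s^2 + 88*s - 21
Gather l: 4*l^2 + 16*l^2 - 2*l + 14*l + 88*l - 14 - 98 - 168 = 20*l^2 + 100*l - 280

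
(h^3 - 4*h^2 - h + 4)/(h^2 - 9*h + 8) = (h^2 - 3*h - 4)/(h - 8)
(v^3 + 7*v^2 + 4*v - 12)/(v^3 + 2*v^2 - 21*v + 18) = (v + 2)/(v - 3)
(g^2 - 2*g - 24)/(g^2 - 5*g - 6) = (g + 4)/(g + 1)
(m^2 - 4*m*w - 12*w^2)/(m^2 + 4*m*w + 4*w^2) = (m - 6*w)/(m + 2*w)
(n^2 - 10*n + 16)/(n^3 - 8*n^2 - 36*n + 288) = (n - 2)/(n^2 - 36)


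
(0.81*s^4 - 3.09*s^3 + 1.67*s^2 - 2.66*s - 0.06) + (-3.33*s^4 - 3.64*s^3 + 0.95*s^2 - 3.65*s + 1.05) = -2.52*s^4 - 6.73*s^3 + 2.62*s^2 - 6.31*s + 0.99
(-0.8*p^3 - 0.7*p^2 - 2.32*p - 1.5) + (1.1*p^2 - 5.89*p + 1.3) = -0.8*p^3 + 0.4*p^2 - 8.21*p - 0.2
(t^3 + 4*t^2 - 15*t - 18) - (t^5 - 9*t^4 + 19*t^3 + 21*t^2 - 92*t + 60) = -t^5 + 9*t^4 - 18*t^3 - 17*t^2 + 77*t - 78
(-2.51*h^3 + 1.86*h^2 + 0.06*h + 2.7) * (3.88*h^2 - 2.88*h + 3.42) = -9.7388*h^5 + 14.4456*h^4 - 13.7082*h^3 + 16.6644*h^2 - 7.5708*h + 9.234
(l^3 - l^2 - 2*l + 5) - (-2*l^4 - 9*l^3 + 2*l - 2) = 2*l^4 + 10*l^3 - l^2 - 4*l + 7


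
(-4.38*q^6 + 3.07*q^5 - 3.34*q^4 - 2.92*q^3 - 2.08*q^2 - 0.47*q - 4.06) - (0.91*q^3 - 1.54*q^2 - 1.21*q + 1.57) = -4.38*q^6 + 3.07*q^5 - 3.34*q^4 - 3.83*q^3 - 0.54*q^2 + 0.74*q - 5.63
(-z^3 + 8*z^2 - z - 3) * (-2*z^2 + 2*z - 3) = 2*z^5 - 18*z^4 + 21*z^3 - 20*z^2 - 3*z + 9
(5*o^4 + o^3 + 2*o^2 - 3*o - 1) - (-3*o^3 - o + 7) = 5*o^4 + 4*o^3 + 2*o^2 - 2*o - 8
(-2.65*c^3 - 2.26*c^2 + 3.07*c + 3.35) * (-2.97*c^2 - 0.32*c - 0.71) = 7.8705*c^5 + 7.5602*c^4 - 6.5132*c^3 - 9.3273*c^2 - 3.2517*c - 2.3785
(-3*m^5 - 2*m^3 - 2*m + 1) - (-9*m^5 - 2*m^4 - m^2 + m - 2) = 6*m^5 + 2*m^4 - 2*m^3 + m^2 - 3*m + 3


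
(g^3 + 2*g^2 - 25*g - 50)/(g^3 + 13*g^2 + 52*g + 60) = (g - 5)/(g + 6)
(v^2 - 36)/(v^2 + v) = (v^2 - 36)/(v*(v + 1))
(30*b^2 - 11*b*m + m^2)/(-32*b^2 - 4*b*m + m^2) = (-30*b^2 + 11*b*m - m^2)/(32*b^2 + 4*b*m - m^2)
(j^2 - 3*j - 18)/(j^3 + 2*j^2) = (j^2 - 3*j - 18)/(j^2*(j + 2))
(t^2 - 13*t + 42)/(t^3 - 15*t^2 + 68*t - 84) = 1/(t - 2)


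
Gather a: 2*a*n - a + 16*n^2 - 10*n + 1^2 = a*(2*n - 1) + 16*n^2 - 10*n + 1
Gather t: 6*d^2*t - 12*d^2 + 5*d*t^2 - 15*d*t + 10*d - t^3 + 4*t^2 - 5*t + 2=-12*d^2 + 10*d - t^3 + t^2*(5*d + 4) + t*(6*d^2 - 15*d - 5) + 2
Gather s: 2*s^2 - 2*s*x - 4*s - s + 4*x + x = 2*s^2 + s*(-2*x - 5) + 5*x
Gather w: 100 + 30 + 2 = 132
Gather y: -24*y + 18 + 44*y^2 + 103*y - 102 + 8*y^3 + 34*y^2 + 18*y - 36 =8*y^3 + 78*y^2 + 97*y - 120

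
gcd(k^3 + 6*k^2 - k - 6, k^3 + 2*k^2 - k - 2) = k^2 - 1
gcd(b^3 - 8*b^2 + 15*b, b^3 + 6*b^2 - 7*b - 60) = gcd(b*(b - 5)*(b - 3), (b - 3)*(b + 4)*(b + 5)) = b - 3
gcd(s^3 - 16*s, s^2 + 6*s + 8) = s + 4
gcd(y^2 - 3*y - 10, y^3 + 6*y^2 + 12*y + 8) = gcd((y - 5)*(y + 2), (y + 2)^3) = y + 2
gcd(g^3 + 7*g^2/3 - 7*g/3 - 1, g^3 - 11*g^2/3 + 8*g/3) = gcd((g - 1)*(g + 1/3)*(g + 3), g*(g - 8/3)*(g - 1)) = g - 1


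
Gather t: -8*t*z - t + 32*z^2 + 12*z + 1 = t*(-8*z - 1) + 32*z^2 + 12*z + 1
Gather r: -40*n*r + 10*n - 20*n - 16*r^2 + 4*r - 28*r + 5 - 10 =-10*n - 16*r^2 + r*(-40*n - 24) - 5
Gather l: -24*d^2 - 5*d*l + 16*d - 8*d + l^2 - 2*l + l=-24*d^2 + 8*d + l^2 + l*(-5*d - 1)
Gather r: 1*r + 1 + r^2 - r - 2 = r^2 - 1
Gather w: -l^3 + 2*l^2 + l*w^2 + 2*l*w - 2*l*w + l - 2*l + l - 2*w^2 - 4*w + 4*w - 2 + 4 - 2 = -l^3 + 2*l^2 + w^2*(l - 2)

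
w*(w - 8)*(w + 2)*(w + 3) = w^4 - 3*w^3 - 34*w^2 - 48*w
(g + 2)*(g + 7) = g^2 + 9*g + 14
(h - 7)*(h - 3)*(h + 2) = h^3 - 8*h^2 + h + 42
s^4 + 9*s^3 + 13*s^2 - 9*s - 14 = (s - 1)*(s + 1)*(s + 2)*(s + 7)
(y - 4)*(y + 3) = y^2 - y - 12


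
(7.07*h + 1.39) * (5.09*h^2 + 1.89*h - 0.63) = 35.9863*h^3 + 20.4374*h^2 - 1.827*h - 0.8757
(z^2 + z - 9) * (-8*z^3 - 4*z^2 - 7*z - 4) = -8*z^5 - 12*z^4 + 61*z^3 + 25*z^2 + 59*z + 36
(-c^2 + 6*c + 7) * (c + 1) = -c^3 + 5*c^2 + 13*c + 7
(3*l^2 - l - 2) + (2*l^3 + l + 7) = 2*l^3 + 3*l^2 + 5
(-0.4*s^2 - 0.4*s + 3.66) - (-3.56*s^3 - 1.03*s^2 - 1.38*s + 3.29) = 3.56*s^3 + 0.63*s^2 + 0.98*s + 0.37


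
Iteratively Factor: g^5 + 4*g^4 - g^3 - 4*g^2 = (g)*(g^4 + 4*g^3 - g^2 - 4*g) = g^2*(g^3 + 4*g^2 - g - 4) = g^2*(g + 4)*(g^2 - 1) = g^2*(g + 1)*(g + 4)*(g - 1)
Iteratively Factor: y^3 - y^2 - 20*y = (y)*(y^2 - y - 20) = y*(y + 4)*(y - 5)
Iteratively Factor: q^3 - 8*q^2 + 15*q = (q - 3)*(q^2 - 5*q) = (q - 5)*(q - 3)*(q)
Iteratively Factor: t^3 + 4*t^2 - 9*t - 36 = (t - 3)*(t^2 + 7*t + 12) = (t - 3)*(t + 3)*(t + 4)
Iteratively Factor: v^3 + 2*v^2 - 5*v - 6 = (v + 1)*(v^2 + v - 6) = (v - 2)*(v + 1)*(v + 3)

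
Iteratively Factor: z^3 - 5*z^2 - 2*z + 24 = (z - 3)*(z^2 - 2*z - 8) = (z - 4)*(z - 3)*(z + 2)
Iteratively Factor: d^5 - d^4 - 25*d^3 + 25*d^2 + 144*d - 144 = (d - 4)*(d^4 + 3*d^3 - 13*d^2 - 27*d + 36) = (d - 4)*(d + 4)*(d^3 - d^2 - 9*d + 9) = (d - 4)*(d - 1)*(d + 4)*(d^2 - 9) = (d - 4)*(d - 1)*(d + 3)*(d + 4)*(d - 3)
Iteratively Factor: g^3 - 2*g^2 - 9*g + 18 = (g - 2)*(g^2 - 9) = (g - 2)*(g + 3)*(g - 3)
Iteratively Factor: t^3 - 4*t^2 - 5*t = (t + 1)*(t^2 - 5*t) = t*(t + 1)*(t - 5)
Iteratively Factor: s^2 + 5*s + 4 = (s + 1)*(s + 4)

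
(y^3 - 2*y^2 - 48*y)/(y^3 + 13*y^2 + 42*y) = (y - 8)/(y + 7)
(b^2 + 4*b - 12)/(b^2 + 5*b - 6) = (b - 2)/(b - 1)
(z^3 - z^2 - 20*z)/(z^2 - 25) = z*(z + 4)/(z + 5)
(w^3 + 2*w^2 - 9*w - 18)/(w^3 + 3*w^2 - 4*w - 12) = (w - 3)/(w - 2)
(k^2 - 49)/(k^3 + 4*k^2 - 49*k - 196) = 1/(k + 4)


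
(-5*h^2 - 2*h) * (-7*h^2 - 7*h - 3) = 35*h^4 + 49*h^3 + 29*h^2 + 6*h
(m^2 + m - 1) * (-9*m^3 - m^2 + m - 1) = -9*m^5 - 10*m^4 + 9*m^3 + m^2 - 2*m + 1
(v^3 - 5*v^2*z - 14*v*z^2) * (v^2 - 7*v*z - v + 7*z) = v^5 - 12*v^4*z - v^4 + 21*v^3*z^2 + 12*v^3*z + 98*v^2*z^3 - 21*v^2*z^2 - 98*v*z^3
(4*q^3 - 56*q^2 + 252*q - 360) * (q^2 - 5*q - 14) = 4*q^5 - 76*q^4 + 476*q^3 - 836*q^2 - 1728*q + 5040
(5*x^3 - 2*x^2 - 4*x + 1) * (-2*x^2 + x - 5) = -10*x^5 + 9*x^4 - 19*x^3 + 4*x^2 + 21*x - 5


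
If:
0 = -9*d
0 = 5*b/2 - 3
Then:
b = 6/5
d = 0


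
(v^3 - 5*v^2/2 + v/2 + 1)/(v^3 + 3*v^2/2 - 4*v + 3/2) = (2*v^2 - 3*v - 2)/(2*v^2 + 5*v - 3)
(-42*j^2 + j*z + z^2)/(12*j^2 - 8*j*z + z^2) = (7*j + z)/(-2*j + z)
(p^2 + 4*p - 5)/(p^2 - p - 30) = (p - 1)/(p - 6)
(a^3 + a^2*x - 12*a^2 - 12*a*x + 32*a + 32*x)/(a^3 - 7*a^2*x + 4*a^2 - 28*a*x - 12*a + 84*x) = (a^3 + a^2*x - 12*a^2 - 12*a*x + 32*a + 32*x)/(a^3 - 7*a^2*x + 4*a^2 - 28*a*x - 12*a + 84*x)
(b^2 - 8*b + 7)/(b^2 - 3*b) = (b^2 - 8*b + 7)/(b*(b - 3))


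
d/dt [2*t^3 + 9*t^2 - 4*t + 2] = 6*t^2 + 18*t - 4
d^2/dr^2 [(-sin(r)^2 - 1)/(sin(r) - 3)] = (sin(r)^4 - 9*sin(r)^3 + 37*sin(r)^2 + 3*sin(r) - 20)/(sin(r) - 3)^3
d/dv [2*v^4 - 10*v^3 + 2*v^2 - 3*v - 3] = 8*v^3 - 30*v^2 + 4*v - 3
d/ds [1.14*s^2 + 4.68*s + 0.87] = 2.28*s + 4.68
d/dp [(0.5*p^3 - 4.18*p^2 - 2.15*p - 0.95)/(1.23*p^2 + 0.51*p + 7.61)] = (0.615*p^4 + 0.51*p^3 + 11.9277*p^2 - 61.2826*p - 15.877)/(1.5129*p^4 + 1.2546*p^3 + 18.9807*p^2 + 7.7622*p + 57.9121)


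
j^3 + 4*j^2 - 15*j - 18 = (j - 3)*(j + 1)*(j + 6)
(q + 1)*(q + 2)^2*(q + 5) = q^4 + 10*q^3 + 33*q^2 + 44*q + 20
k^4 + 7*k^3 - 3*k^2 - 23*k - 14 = (k - 2)*(k + 1)^2*(k + 7)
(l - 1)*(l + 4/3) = l^2 + l/3 - 4/3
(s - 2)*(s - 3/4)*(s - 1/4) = s^3 - 3*s^2 + 35*s/16 - 3/8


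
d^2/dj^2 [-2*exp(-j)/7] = -2*exp(-j)/7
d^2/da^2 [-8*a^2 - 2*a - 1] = -16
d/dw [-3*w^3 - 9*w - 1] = -9*w^2 - 9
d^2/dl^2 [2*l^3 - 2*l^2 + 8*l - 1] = 12*l - 4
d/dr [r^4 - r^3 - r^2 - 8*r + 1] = 4*r^3 - 3*r^2 - 2*r - 8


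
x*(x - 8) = x^2 - 8*x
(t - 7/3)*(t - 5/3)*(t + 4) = t^3 - 109*t/9 + 140/9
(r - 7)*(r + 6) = r^2 - r - 42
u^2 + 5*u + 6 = (u + 2)*(u + 3)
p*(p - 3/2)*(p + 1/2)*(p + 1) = p^4 - 7*p^2/4 - 3*p/4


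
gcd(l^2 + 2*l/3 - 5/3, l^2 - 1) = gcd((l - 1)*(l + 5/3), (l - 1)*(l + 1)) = l - 1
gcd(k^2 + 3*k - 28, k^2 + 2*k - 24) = k - 4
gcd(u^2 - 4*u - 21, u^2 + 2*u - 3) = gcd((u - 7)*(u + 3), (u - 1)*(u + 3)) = u + 3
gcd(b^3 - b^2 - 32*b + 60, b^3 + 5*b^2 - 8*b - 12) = b^2 + 4*b - 12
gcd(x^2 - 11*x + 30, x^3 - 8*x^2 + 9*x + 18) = x - 6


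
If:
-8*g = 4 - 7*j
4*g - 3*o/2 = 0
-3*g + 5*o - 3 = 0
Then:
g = 9/31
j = 28/31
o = 24/31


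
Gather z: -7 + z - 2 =z - 9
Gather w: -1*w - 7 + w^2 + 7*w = w^2 + 6*w - 7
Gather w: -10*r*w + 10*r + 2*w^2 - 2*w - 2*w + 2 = 10*r + 2*w^2 + w*(-10*r - 4) + 2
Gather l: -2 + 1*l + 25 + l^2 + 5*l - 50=l^2 + 6*l - 27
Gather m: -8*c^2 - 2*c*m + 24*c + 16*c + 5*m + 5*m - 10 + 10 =-8*c^2 + 40*c + m*(10 - 2*c)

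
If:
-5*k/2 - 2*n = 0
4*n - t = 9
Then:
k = -t/5 - 9/5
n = t/4 + 9/4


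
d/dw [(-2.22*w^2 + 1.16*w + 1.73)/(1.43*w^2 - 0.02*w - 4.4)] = (-1.6144*w^2 + 14.5882*w - 5.0694)/(2.0449*w^4 - 0.0572*w^3 - 12.5836*w^2 + 0.176*w + 19.36)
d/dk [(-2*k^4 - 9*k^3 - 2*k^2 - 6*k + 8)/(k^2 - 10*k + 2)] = (-4*k^5 + 51*k^4 + 164*k^3 - 28*k^2 - 24*k + 68)/(k^4 - 20*k^3 + 104*k^2 - 40*k + 4)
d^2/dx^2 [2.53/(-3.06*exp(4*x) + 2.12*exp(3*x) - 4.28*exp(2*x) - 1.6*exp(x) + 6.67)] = (-2.53*(12.24*exp(3*x) - 6.36*exp(2*x) + 8.56*exp(x) + 1.6)*(24.48*exp(3*x) - 12.72*exp(2*x) + 17.12*exp(x) + 3.2)*exp(x) + (123.8688*exp(3*x) - 48.2724*exp(2*x) + 43.3136*exp(x) + 4.048)*(3.06*exp(4*x) - 2.12*exp(3*x) + 4.28*exp(2*x) + 1.6*exp(x) - 6.67))*exp(x)/(3.06*exp(4*x) - 2.12*exp(3*x) + 4.28*exp(2*x) + 1.6*exp(x) - 6.67)^3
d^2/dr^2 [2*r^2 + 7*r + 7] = 4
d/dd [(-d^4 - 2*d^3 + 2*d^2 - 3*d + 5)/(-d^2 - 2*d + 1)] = (2*d^5 + 8*d^4 + 4*d^3 - 13*d^2 + 14*d + 7)/(d^4 + 4*d^3 + 2*d^2 - 4*d + 1)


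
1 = 1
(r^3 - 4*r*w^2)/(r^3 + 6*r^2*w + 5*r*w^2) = (r^2 - 4*w^2)/(r^2 + 6*r*w + 5*w^2)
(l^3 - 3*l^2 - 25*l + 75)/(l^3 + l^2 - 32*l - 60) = (l^2 - 8*l + 15)/(l^2 - 4*l - 12)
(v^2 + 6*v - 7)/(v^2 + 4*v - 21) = (v - 1)/(v - 3)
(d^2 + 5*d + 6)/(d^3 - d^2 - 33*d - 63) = (d + 2)/(d^2 - 4*d - 21)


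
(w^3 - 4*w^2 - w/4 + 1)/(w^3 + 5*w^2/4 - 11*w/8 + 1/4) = 2*(2*w^2 - 7*w - 4)/(4*w^2 + 7*w - 2)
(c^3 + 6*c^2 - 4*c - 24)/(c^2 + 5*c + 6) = (c^2 + 4*c - 12)/(c + 3)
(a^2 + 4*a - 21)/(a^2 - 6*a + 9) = (a + 7)/(a - 3)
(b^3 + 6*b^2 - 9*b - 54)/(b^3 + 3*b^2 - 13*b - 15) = (b^2 + 9*b + 18)/(b^2 + 6*b + 5)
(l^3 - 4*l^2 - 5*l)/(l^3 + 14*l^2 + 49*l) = (l^2 - 4*l - 5)/(l^2 + 14*l + 49)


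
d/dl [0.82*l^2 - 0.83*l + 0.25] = 1.64*l - 0.83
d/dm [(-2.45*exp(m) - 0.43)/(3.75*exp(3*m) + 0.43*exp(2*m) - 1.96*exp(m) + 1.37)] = (18.375*exp(3*m) + 5.891*exp(2*m) + 0.3698*exp(m) - 4.1993)*exp(m)/(14.0625*exp(6*m) + 3.225*exp(5*m) - 14.5151*exp(4*m) + 8.5894*exp(3*m) + 5.0198*exp(2*m) - 5.3704*exp(m) + 1.8769)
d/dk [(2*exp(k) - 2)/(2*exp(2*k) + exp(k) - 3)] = -4*exp(k)/(4*exp(2*k) + 12*exp(k) + 9)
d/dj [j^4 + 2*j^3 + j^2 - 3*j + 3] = 4*j^3 + 6*j^2 + 2*j - 3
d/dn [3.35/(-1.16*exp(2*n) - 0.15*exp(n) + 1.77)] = (7.772*exp(n) + 0.5025)*exp(n)/(1.16*exp(2*n) + 0.15*exp(n) - 1.77)^2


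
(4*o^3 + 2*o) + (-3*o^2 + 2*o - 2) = 4*o^3 - 3*o^2 + 4*o - 2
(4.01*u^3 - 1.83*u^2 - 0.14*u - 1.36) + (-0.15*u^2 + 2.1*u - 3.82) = 4.01*u^3 - 1.98*u^2 + 1.96*u - 5.18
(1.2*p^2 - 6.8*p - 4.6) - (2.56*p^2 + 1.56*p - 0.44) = -1.36*p^2 - 8.36*p - 4.16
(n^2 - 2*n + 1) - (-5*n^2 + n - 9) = 6*n^2 - 3*n + 10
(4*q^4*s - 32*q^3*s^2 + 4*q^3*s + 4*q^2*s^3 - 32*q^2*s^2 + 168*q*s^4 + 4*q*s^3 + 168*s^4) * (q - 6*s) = 4*q^5*s - 56*q^4*s^2 + 4*q^4*s + 196*q^3*s^3 - 56*q^3*s^2 + 144*q^2*s^4 + 196*q^2*s^3 - 1008*q*s^5 + 144*q*s^4 - 1008*s^5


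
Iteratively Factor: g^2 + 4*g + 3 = (g + 1)*(g + 3)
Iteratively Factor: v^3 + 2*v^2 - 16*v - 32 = (v + 2)*(v^2 - 16) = (v - 4)*(v + 2)*(v + 4)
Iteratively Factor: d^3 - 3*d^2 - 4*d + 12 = (d + 2)*(d^2 - 5*d + 6) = (d - 2)*(d + 2)*(d - 3)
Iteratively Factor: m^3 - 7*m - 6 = (m + 2)*(m^2 - 2*m - 3) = (m - 3)*(m + 2)*(m + 1)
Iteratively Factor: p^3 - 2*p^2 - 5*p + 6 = (p - 1)*(p^2 - p - 6) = (p - 3)*(p - 1)*(p + 2)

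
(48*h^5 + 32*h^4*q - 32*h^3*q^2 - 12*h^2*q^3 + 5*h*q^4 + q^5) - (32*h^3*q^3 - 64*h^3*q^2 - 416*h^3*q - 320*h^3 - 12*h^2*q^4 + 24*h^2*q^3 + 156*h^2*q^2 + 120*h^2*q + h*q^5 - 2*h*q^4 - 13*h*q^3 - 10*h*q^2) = 48*h^5 + 32*h^4*q - 32*h^3*q^3 + 32*h^3*q^2 + 416*h^3*q + 320*h^3 + 12*h^2*q^4 - 36*h^2*q^3 - 156*h^2*q^2 - 120*h^2*q - h*q^5 + 7*h*q^4 + 13*h*q^3 + 10*h*q^2 + q^5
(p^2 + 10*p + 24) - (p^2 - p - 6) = 11*p + 30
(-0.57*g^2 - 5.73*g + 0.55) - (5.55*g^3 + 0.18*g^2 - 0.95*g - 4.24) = -5.55*g^3 - 0.75*g^2 - 4.78*g + 4.79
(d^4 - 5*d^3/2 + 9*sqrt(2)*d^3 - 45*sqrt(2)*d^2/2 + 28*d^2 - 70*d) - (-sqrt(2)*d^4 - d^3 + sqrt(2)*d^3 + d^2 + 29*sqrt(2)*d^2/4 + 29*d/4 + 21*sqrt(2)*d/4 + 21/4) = d^4 + sqrt(2)*d^4 - 3*d^3/2 + 8*sqrt(2)*d^3 - 119*sqrt(2)*d^2/4 + 27*d^2 - 309*d/4 - 21*sqrt(2)*d/4 - 21/4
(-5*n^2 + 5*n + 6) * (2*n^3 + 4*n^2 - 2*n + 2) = -10*n^5 - 10*n^4 + 42*n^3 + 4*n^2 - 2*n + 12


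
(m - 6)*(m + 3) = m^2 - 3*m - 18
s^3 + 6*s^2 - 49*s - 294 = (s - 7)*(s + 6)*(s + 7)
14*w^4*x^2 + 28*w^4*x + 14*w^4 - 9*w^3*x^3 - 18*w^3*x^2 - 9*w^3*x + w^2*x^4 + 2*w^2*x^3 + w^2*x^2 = (-7*w + x)*(-2*w + x)*(w*x + w)^2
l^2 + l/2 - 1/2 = (l - 1/2)*(l + 1)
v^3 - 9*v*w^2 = v*(v - 3*w)*(v + 3*w)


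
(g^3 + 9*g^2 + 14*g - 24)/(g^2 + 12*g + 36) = (g^2 + 3*g - 4)/(g + 6)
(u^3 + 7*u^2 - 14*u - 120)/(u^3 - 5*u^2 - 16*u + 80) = (u^2 + 11*u + 30)/(u^2 - u - 20)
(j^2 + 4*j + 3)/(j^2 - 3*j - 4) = (j + 3)/(j - 4)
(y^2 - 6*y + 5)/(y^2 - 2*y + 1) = (y - 5)/(y - 1)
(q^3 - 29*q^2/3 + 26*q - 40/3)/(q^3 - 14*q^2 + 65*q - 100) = (q - 2/3)/(q - 5)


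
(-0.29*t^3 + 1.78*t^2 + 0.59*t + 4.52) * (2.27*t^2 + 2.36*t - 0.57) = -0.6583*t^5 + 3.3562*t^4 + 5.7054*t^3 + 10.6382*t^2 + 10.3309*t - 2.5764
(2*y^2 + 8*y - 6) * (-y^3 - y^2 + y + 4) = -2*y^5 - 10*y^4 + 22*y^2 + 26*y - 24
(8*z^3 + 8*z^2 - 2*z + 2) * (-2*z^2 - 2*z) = -16*z^5 - 32*z^4 - 12*z^3 - 4*z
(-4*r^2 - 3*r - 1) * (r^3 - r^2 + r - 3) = -4*r^5 + r^4 - 2*r^3 + 10*r^2 + 8*r + 3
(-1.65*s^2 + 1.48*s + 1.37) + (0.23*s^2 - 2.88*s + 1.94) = -1.42*s^2 - 1.4*s + 3.31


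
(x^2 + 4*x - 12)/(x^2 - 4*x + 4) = (x + 6)/(x - 2)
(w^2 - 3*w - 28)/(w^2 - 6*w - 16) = (-w^2 + 3*w + 28)/(-w^2 + 6*w + 16)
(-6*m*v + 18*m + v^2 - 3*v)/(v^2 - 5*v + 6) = (-6*m + v)/(v - 2)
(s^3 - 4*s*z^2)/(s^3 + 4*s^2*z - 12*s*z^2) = (s + 2*z)/(s + 6*z)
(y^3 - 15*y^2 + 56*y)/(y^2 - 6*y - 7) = y*(y - 8)/(y + 1)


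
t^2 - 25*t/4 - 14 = (t - 8)*(t + 7/4)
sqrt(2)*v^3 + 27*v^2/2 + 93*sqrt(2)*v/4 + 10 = (v + 5*sqrt(2)/2)*(v + 4*sqrt(2))*(sqrt(2)*v + 1/2)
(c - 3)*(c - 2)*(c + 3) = c^3 - 2*c^2 - 9*c + 18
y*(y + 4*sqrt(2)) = y^2 + 4*sqrt(2)*y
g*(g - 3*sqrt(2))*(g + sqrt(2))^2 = g^4 - sqrt(2)*g^3 - 10*g^2 - 6*sqrt(2)*g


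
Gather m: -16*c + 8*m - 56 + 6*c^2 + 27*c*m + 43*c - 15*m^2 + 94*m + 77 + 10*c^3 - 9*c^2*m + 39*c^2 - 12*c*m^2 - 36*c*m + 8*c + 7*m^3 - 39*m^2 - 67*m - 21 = 10*c^3 + 45*c^2 + 35*c + 7*m^3 + m^2*(-12*c - 54) + m*(-9*c^2 - 9*c + 35)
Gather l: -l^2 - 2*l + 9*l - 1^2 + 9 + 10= -l^2 + 7*l + 18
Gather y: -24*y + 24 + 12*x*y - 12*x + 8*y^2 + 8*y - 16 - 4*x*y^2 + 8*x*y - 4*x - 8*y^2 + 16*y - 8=-4*x*y^2 + 20*x*y - 16*x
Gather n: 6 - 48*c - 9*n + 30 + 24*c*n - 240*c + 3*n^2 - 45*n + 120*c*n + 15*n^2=-288*c + 18*n^2 + n*(144*c - 54) + 36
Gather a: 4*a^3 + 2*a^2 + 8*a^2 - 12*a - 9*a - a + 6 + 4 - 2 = 4*a^3 + 10*a^2 - 22*a + 8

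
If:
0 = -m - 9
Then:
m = -9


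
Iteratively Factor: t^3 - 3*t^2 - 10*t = (t + 2)*(t^2 - 5*t) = t*(t + 2)*(t - 5)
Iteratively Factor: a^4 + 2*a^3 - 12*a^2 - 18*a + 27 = (a + 3)*(a^3 - a^2 - 9*a + 9) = (a + 3)^2*(a^2 - 4*a + 3) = (a - 1)*(a + 3)^2*(a - 3)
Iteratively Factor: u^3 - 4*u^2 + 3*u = (u)*(u^2 - 4*u + 3) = u*(u - 1)*(u - 3)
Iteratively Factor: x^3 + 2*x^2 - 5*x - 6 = (x + 1)*(x^2 + x - 6) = (x - 2)*(x + 1)*(x + 3)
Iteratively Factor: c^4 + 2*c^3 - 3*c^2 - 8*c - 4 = (c + 2)*(c^3 - 3*c - 2) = (c - 2)*(c + 2)*(c^2 + 2*c + 1) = (c - 2)*(c + 1)*(c + 2)*(c + 1)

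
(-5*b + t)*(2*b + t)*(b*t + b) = -10*b^3*t - 10*b^3 - 3*b^2*t^2 - 3*b^2*t + b*t^3 + b*t^2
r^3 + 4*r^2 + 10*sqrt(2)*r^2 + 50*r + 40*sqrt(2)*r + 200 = (r + 4)*(r + 5*sqrt(2))^2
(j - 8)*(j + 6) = j^2 - 2*j - 48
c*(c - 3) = c^2 - 3*c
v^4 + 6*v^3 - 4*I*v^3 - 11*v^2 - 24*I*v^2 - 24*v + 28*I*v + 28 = (v - 1)*(v + 7)*(v - 2*I)^2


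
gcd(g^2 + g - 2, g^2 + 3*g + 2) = g + 2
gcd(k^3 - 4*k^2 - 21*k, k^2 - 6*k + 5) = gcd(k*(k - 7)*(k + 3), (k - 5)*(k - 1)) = 1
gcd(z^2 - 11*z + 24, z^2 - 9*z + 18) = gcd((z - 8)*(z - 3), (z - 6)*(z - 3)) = z - 3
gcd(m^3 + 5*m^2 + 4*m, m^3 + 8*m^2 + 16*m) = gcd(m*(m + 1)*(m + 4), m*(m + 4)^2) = m^2 + 4*m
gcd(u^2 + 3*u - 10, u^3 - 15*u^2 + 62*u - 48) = 1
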